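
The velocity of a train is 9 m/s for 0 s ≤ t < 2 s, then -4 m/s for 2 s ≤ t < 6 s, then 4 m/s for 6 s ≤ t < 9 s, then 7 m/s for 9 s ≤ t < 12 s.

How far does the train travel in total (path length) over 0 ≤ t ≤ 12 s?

Distance (not displacement) is the total path length: add the absolute areas under v-t.
0–2 s: |9| × 2 = 18 m
2–6 s: |-4| × 4 = 16 m
6–9 s: |4| × 3 = 12 m
9–12 s: |7| × 3 = 21 m
Total distance = 67 m

67 m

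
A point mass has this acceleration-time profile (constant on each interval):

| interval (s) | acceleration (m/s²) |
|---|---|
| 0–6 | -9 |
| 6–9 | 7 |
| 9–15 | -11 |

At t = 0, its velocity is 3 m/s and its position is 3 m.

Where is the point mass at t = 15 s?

On each constant-a segment, Δv = aΔt and Δx = v₀Δt + ½aΔt²; chain segment to segment.
0–6 s: v starts 3 m/s; Δx = 3·6 + ½·-9·6² = -144 m; v ends -51 m/s.
6–9 s: v starts -51 m/s; Δx = -51·3 + ½·7·3² = -121.5 m; v ends -30 m/s.
9–15 s: v starts -30 m/s; Δx = -30·6 + ½·-11·6² = -378 m; v ends -96 m/s.
x(15) = 3 + Σ Δx = -640.5 m.

-640.5 m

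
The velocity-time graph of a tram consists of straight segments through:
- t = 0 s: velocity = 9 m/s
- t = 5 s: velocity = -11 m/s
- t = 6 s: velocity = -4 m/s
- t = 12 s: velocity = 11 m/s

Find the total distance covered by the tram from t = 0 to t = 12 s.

60.15 m

Total distance travelled is ∫|v| dt — sum the magnitudes of each area piece.
0–5 s: v = 0 at t = 2.25 s; triangle areas 10.125 + 15.125 = 25.25 m
5–6 s: |½(-11 + -4)(1)| = 7.5 m
6–12 s: v = 0 at t = 7.6 s; triangle areas 3.2 + 24.2 = 27.4 m
Total distance = 60.15 m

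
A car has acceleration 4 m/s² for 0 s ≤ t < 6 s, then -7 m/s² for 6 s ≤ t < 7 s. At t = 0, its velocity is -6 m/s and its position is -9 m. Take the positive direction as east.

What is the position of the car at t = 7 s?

41.5 m

On each constant-a segment, Δv = aΔt and Δx = v₀Δt + ½aΔt²; chain segment to segment.
0–6 s: v starts -6 m/s; Δx = -6·6 + ½·4·6² = 36 m; v ends 18 m/s.
6–7 s: v starts 18 m/s; Δx = 18·1 + ½·-7·1² = 14.5 m; v ends 11 m/s.
x(7) = -9 + Σ Δx = 41.5 m.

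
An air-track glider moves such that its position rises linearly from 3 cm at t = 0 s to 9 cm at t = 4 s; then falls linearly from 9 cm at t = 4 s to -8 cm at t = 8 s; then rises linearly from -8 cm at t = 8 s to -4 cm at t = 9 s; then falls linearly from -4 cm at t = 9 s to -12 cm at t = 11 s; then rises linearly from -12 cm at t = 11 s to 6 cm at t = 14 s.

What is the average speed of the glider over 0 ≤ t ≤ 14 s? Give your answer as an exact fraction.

Average speed = (total path length)/(elapsed time); on a piecewise-linear x-t graph the path length is Σ|Δx|.
0–4 s: |Δx| = |9 − 3| = 6 cm
4–8 s: |Δx| = |-8 − 9| = 17 cm
8–9 s: |Δx| = |-4 − -8| = 4 cm
9–11 s: |Δx| = |-12 − -4| = 8 cm
11–14 s: |Δx| = |6 − -12| = 18 cm
Total path = 53 cm; average speed = 53/14 = 53/14 cm/s.

53/14 cm/s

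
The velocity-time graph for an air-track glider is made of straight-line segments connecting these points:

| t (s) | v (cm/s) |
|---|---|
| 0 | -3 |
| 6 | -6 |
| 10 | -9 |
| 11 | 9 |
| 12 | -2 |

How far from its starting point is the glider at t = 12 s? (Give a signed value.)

-53.5 cm

Net displacement equals the area under the velocity-time graph (areas below the axis count negative).
0–6 s: ½(-3 + -6)(6) = -27 cm
6–10 s: ½(-6 + -9)(4) = -30 cm
10–11 s: ½(-9 + 9)(1) = 0 cm
11–12 s: ½(9 + -2)(1) = 3.5 cm
Net displacement = -53.5 cm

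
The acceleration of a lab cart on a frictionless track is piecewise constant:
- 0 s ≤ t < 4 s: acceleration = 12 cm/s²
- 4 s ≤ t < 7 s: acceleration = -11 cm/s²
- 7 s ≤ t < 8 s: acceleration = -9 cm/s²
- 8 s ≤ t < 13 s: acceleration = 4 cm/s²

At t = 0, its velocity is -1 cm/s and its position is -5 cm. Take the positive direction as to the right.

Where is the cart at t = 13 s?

On each constant-a segment, Δv = aΔt and Δx = v₀Δt + ½aΔt²; chain segment to segment.
0–4 s: v starts -1 cm/s; Δx = -1·4 + ½·12·4² = 92 cm; v ends 47 cm/s.
4–7 s: v starts 47 cm/s; Δx = 47·3 + ½·-11·3² = 91.5 cm; v ends 14 cm/s.
7–8 s: v starts 14 cm/s; Δx = 14·1 + ½·-9·1² = 9.5 cm; v ends 5 cm/s.
8–13 s: v starts 5 cm/s; Δx = 5·5 + ½·4·5² = 75 cm; v ends 25 cm/s.
x(13) = -5 + Σ Δx = 263 cm.

263 cm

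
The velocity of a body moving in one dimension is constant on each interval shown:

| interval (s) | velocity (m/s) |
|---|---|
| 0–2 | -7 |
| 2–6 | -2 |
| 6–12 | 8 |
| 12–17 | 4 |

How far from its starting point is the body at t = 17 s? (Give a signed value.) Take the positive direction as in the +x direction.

Net displacement equals the area under the velocity-time graph (areas below the axis count negative).
0–2 s: -7 × 2 = -14 m
2–6 s: -2 × 4 = -8 m
6–12 s: 8 × 6 = 48 m
12–17 s: 4 × 5 = 20 m
Net displacement = 46 m

46 m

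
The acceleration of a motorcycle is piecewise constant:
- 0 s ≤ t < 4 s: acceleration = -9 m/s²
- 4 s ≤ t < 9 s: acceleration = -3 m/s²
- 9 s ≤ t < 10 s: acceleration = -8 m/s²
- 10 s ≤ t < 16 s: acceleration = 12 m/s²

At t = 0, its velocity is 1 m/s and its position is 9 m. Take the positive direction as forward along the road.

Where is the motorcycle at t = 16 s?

On each constant-a segment, Δv = aΔt and Δx = v₀Δt + ½aΔt²; chain segment to segment.
0–4 s: v starts 1 m/s; Δx = 1·4 + ½·-9·4² = -68 m; v ends -35 m/s.
4–9 s: v starts -35 m/s; Δx = -35·5 + ½·-3·5² = -212.5 m; v ends -50 m/s.
9–10 s: v starts -50 m/s; Δx = -50·1 + ½·-8·1² = -54 m; v ends -58 m/s.
10–16 s: v starts -58 m/s; Δx = -58·6 + ½·12·6² = -132 m; v ends 14 m/s.
x(16) = 9 + Σ Δx = -457.5 m.

-457.5 m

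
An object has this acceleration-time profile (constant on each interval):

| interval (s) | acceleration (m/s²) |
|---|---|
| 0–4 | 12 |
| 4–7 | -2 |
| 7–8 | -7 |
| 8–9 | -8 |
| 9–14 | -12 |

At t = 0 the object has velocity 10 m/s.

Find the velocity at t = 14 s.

Δv equals the area under the a-t graph; then v = v₀ + Δv.
0–4 s: 12 × 4 = 48 m/s
4–7 s: -2 × 3 = -6 m/s
7–8 s: -7 × 1 = -7 m/s
8–9 s: -8 × 1 = -8 m/s
9–14 s: -12 × 5 = -60 m/s
Δv = -33 m/s, so v(14) = 10 + (-33) = -23 m/s.

-23 m/s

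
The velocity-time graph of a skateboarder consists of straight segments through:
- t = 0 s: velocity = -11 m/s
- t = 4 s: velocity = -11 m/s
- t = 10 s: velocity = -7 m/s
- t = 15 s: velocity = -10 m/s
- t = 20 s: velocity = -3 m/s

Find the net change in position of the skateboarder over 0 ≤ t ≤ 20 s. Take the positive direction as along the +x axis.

Net displacement equals the area under the velocity-time graph (areas below the axis count negative).
0–4 s: -11 × 4 = -44 m
4–10 s: ½(-11 + -7)(6) = -54 m
10–15 s: ½(-7 + -10)(5) = -42.5 m
15–20 s: ½(-10 + -3)(5) = -32.5 m
Net displacement = -173 m

-173 m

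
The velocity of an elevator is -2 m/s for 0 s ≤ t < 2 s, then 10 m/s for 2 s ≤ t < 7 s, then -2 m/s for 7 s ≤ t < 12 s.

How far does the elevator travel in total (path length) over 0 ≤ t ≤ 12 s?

Total distance travelled is ∫|v| dt — sum the magnitudes of each area piece.
0–2 s: |-2| × 2 = 4 m
2–7 s: |10| × 5 = 50 m
7–12 s: |-2| × 5 = 10 m
Total distance = 64 m

64 m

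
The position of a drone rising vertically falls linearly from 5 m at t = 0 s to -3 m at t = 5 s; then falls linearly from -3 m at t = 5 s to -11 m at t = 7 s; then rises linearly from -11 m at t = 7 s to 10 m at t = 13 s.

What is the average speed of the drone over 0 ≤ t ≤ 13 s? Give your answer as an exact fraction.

37/13 m/s

Average speed = (total path length)/(elapsed time); on a piecewise-linear x-t graph the path length is Σ|Δx|.
0–5 s: |Δx| = |-3 − 5| = 8 m
5–7 s: |Δx| = |-11 − -3| = 8 m
7–13 s: |Δx| = |10 − -11| = 21 m
Total path = 37 m; average speed = 37/13 = 37/13 m/s.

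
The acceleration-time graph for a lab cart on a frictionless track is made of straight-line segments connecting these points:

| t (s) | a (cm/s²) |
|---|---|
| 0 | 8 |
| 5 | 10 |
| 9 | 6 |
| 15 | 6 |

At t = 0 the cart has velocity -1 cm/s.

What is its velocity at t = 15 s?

Δv equals the area under the a-t graph; then v = v₀ + Δv.
0–5 s: ½(8 + 10)(5) = 45 cm/s
5–9 s: ½(10 + 6)(4) = 32 cm/s
9–15 s: 6 × 6 = 36 cm/s
Δv = 113 cm/s, so v(15) = -1 + (113) = 112 cm/s.

112 cm/s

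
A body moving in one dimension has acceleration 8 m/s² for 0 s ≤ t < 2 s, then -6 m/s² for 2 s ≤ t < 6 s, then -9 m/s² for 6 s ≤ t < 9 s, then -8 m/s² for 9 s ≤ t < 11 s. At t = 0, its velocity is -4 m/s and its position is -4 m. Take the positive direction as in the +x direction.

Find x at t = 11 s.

-166.5 m

On each constant-a segment, Δv = aΔt and Δx = v₀Δt + ½aΔt²; chain segment to segment.
0–2 s: v starts -4 m/s; Δx = -4·2 + ½·8·2² = 8 m; v ends 12 m/s.
2–6 s: v starts 12 m/s; Δx = 12·4 + ½·-6·4² = 0 m; v ends -12 m/s.
6–9 s: v starts -12 m/s; Δx = -12·3 + ½·-9·3² = -76.5 m; v ends -39 m/s.
9–11 s: v starts -39 m/s; Δx = -39·2 + ½·-8·2² = -94 m; v ends -55 m/s.
x(11) = -4 + Σ Δx = -166.5 m.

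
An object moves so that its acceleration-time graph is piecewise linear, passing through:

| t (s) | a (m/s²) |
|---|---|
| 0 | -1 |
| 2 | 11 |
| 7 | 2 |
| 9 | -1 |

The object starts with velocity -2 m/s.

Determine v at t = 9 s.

41.5 m/s

Δv equals the area under the a-t graph; then v = v₀ + Δv.
0–2 s: ½(-1 + 11)(2) = 10 m/s
2–7 s: ½(11 + 2)(5) = 32.5 m/s
7–9 s: ½(2 + -1)(2) = 1 m/s
Δv = 43.5 m/s, so v(9) = -2 + (43.5) = 41.5 m/s.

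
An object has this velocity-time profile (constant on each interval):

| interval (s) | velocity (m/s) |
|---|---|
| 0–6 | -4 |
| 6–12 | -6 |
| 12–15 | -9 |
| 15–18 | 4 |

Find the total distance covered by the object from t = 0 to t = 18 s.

Total distance travelled is ∫|v| dt — sum the magnitudes of each area piece.
0–6 s: |-4| × 6 = 24 m
6–12 s: |-6| × 6 = 36 m
12–15 s: |-9| × 3 = 27 m
15–18 s: |4| × 3 = 12 m
Total distance = 99 m

99 m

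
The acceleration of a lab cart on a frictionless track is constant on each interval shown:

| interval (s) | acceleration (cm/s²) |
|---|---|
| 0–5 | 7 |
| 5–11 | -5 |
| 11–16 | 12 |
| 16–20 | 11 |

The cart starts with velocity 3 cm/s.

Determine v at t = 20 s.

Δv equals the area under the a-t graph; then v = v₀ + Δv.
0–5 s: 7 × 5 = 35 cm/s
5–11 s: -5 × 6 = -30 cm/s
11–16 s: 12 × 5 = 60 cm/s
16–20 s: 11 × 4 = 44 cm/s
Δv = 109 cm/s, so v(20) = 3 + (109) = 112 cm/s.

112 cm/s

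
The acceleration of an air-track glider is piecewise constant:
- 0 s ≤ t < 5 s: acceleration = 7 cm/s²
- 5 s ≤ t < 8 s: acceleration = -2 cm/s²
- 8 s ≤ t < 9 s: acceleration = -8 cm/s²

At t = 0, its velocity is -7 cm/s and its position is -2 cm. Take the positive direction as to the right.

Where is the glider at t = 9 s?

On each constant-a segment, Δv = aΔt and Δx = v₀Δt + ½aΔt²; chain segment to segment.
0–5 s: v starts -7 cm/s; Δx = -7·5 + ½·7·5² = 52.5 cm; v ends 28 cm/s.
5–8 s: v starts 28 cm/s; Δx = 28·3 + ½·-2·3² = 75 cm; v ends 22 cm/s.
8–9 s: v starts 22 cm/s; Δx = 22·1 + ½·-8·1² = 18 cm; v ends 14 cm/s.
x(9) = -2 + Σ Δx = 143.5 cm.

143.5 cm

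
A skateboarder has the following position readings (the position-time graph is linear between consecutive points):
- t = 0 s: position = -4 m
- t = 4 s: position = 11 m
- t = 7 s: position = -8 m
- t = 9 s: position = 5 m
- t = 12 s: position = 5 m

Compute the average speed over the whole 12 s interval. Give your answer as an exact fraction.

Average speed = (total path length)/(elapsed time); on a piecewise-linear x-t graph the path length is Σ|Δx|.
0–4 s: |Δx| = |11 − -4| = 15 m
4–7 s: |Δx| = |-8 − 11| = 19 m
7–9 s: |Δx| = |5 − -8| = 13 m
9–12 s: |Δx| = |5 − 5| = 0 m
Total path = 47 m; average speed = 47/12 = 47/12 m/s.

47/12 m/s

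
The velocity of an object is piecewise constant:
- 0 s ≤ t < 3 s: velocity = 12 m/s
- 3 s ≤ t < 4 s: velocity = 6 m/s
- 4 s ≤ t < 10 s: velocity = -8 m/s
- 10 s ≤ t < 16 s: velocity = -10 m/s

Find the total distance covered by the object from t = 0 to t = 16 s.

150 m

Distance (not displacement) is the total path length: add the absolute areas under v-t.
0–3 s: |12| × 3 = 36 m
3–4 s: |6| × 1 = 6 m
4–10 s: |-8| × 6 = 48 m
10–16 s: |-10| × 6 = 60 m
Total distance = 150 m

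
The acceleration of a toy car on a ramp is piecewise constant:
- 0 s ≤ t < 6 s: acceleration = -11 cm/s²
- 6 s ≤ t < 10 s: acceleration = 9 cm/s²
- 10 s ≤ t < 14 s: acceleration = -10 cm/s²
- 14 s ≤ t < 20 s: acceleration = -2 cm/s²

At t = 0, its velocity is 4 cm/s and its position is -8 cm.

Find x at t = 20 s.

-974 cm

On each constant-a segment, Δv = aΔt and Δx = v₀Δt + ½aΔt²; chain segment to segment.
0–6 s: v starts 4 cm/s; Δx = 4·6 + ½·-11·6² = -174 cm; v ends -62 cm/s.
6–10 s: v starts -62 cm/s; Δx = -62·4 + ½·9·4² = -176 cm; v ends -26 cm/s.
10–14 s: v starts -26 cm/s; Δx = -26·4 + ½·-10·4² = -184 cm; v ends -66 cm/s.
14–20 s: v starts -66 cm/s; Δx = -66·6 + ½·-2·6² = -432 cm; v ends -78 cm/s.
x(20) = -8 + Σ Δx = -974 cm.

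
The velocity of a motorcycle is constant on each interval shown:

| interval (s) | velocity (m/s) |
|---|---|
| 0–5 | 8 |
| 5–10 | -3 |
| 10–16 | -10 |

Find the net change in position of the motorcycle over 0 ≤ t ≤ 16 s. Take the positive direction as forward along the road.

-35 m

Net displacement equals the area under the velocity-time graph (areas below the axis count negative).
0–5 s: 8 × 5 = 40 m
5–10 s: -3 × 5 = -15 m
10–16 s: -10 × 6 = -60 m
Net displacement = -35 m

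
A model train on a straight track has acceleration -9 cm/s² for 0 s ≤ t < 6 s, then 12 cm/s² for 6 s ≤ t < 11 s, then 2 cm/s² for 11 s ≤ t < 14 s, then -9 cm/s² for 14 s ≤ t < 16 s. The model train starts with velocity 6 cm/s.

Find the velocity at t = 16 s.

Δv equals the area under the a-t graph; then v = v₀ + Δv.
0–6 s: -9 × 6 = -54 cm/s
6–11 s: 12 × 5 = 60 cm/s
11–14 s: 2 × 3 = 6 cm/s
14–16 s: -9 × 2 = -18 cm/s
Δv = -6 cm/s, so v(16) = 6 + (-6) = 0 cm/s.

0 cm/s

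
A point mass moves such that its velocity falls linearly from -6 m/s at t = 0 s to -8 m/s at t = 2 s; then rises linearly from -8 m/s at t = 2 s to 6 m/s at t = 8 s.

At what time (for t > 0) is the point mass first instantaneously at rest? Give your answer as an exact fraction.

v changes sign on 2–8 s (from -8 to 6); the graph is linear there, so v = 0 at t = 2 + (8)·(8 − 2)/(6 − -8) = 38/7 s.

t = 38/7 s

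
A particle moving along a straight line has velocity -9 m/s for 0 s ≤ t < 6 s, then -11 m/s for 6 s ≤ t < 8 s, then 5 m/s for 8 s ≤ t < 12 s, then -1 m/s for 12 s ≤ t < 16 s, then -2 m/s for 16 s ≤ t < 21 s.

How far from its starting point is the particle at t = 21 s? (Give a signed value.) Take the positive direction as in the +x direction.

Displacement is the signed area under the v-t curve.
0–6 s: -9 × 6 = -54 m
6–8 s: -11 × 2 = -22 m
8–12 s: 5 × 4 = 20 m
12–16 s: -1 × 4 = -4 m
16–21 s: -2 × 5 = -10 m
Net displacement = -70 m

-70 m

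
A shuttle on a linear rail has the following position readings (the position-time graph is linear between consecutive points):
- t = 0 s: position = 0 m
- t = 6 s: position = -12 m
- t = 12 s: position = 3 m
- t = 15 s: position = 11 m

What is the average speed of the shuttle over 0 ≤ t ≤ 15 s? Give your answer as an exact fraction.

Average speed = (total path length)/(elapsed time); on a piecewise-linear x-t graph the path length is Σ|Δx|.
0–6 s: |Δx| = |-12 − 0| = 12 m
6–12 s: |Δx| = |3 − -12| = 15 m
12–15 s: |Δx| = |11 − 3| = 8 m
Total path = 35 m; average speed = 35/15 = 7/3 m/s.

7/3 m/s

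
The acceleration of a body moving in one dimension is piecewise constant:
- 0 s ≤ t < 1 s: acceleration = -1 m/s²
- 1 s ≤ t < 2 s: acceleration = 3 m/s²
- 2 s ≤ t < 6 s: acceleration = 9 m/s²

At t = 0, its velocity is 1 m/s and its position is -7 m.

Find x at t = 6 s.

On each constant-a segment, Δv = aΔt and Δx = v₀Δt + ½aΔt²; chain segment to segment.
0–1 s: v starts 1 m/s; Δx = 1·1 + ½·-1·1² = 0.5 m; v ends 0 m/s.
1–2 s: v starts 0 m/s; Δx = 0·1 + ½·3·1² = 1.5 m; v ends 3 m/s.
2–6 s: v starts 3 m/s; Δx = 3·4 + ½·9·4² = 84 m; v ends 39 m/s.
x(6) = -7 + Σ Δx = 79 m.

79 m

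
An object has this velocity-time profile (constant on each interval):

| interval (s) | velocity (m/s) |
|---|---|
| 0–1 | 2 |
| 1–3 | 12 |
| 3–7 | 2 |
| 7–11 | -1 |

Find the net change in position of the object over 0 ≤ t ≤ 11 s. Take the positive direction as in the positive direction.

Net displacement equals the area under the velocity-time graph (areas below the axis count negative).
0–1 s: 2 × 1 = 2 m
1–3 s: 12 × 2 = 24 m
3–7 s: 2 × 4 = 8 m
7–11 s: -1 × 4 = -4 m
Net displacement = 30 m

30 m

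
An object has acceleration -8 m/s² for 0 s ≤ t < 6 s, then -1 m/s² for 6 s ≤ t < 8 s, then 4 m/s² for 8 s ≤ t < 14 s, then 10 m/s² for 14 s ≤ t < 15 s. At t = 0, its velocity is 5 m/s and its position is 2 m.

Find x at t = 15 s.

On each constant-a segment, Δv = aΔt and Δx = v₀Δt + ½aΔt²; chain segment to segment.
0–6 s: v starts 5 m/s; Δx = 5·6 + ½·-8·6² = -114 m; v ends -43 m/s.
6–8 s: v starts -43 m/s; Δx = -43·2 + ½·-1·2² = -88 m; v ends -45 m/s.
8–14 s: v starts -45 m/s; Δx = -45·6 + ½·4·6² = -198 m; v ends -21 m/s.
14–15 s: v starts -21 m/s; Δx = -21·1 + ½·10·1² = -16 m; v ends -11 m/s.
x(15) = 2 + Σ Δx = -414 m.

-414 m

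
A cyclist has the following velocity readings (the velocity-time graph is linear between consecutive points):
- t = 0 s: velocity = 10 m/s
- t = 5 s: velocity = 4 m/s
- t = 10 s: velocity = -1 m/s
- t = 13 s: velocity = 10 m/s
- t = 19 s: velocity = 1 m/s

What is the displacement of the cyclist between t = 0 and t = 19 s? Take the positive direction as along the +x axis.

89 m

Displacement is the signed area under the v-t curve.
0–5 s: ½(10 + 4)(5) = 35 m
5–10 s: ½(4 + -1)(5) = 7.5 m
10–13 s: ½(-1 + 10)(3) = 13.5 m
13–19 s: ½(10 + 1)(6) = 33 m
Net displacement = 89 m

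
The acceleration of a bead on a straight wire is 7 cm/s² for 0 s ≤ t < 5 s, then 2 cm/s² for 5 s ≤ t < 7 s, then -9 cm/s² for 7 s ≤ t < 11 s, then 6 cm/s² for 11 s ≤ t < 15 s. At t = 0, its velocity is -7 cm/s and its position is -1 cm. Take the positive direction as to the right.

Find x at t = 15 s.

On each constant-a segment, Δv = aΔt and Δx = v₀Δt + ½aΔt²; chain segment to segment.
0–5 s: v starts -7 cm/s; Δx = -7·5 + ½·7·5² = 52.5 cm; v ends 28 cm/s.
5–7 s: v starts 28 cm/s; Δx = 28·2 + ½·2·2² = 60 cm; v ends 32 cm/s.
7–11 s: v starts 32 cm/s; Δx = 32·4 + ½·-9·4² = 56 cm; v ends -4 cm/s.
11–15 s: v starts -4 cm/s; Δx = -4·4 + ½·6·4² = 32 cm; v ends 20 cm/s.
x(15) = -1 + Σ Δx = 199.5 cm.

199.5 cm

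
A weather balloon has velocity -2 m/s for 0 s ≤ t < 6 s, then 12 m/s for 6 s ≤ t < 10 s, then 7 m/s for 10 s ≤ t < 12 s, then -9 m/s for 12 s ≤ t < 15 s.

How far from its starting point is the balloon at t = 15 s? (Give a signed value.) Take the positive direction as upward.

23 m

Net displacement equals the area under the velocity-time graph (areas below the axis count negative).
0–6 s: -2 × 6 = -12 m
6–10 s: 12 × 4 = 48 m
10–12 s: 7 × 2 = 14 m
12–15 s: -9 × 3 = -27 m
Net displacement = 23 m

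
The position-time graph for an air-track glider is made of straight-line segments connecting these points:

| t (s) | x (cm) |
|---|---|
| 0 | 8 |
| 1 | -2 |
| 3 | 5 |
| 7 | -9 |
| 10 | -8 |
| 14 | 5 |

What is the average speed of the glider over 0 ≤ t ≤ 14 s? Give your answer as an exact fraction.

45/14 cm/s

Average speed = (total path length)/(elapsed time); on a piecewise-linear x-t graph the path length is Σ|Δx|.
0–1 s: |Δx| = |-2 − 8| = 10 cm
1–3 s: |Δx| = |5 − -2| = 7 cm
3–7 s: |Δx| = |-9 − 5| = 14 cm
7–10 s: |Δx| = |-8 − -9| = 1 cm
10–14 s: |Δx| = |5 − -8| = 13 cm
Total path = 45 cm; average speed = 45/14 = 45/14 cm/s.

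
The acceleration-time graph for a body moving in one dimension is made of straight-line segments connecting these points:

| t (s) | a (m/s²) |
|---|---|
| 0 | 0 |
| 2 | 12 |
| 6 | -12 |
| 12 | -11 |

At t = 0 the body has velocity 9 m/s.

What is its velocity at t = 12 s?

-48 m/s

Δv equals the area under the a-t graph; then v = v₀ + Δv.
0–2 s: ½(0 + 12)(2) = 12 m/s
2–6 s: ½(12 + -12)(4) = 0 m/s
6–12 s: ½(-12 + -11)(6) = -69 m/s
Δv = -57 m/s, so v(12) = 9 + (-57) = -48 m/s.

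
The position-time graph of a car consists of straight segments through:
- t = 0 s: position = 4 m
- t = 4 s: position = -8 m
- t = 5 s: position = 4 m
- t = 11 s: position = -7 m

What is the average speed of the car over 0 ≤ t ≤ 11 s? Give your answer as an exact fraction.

35/11 m/s

Average speed = (total path length)/(elapsed time); on a piecewise-linear x-t graph the path length is Σ|Δx|.
0–4 s: |Δx| = |-8 − 4| = 12 m
4–5 s: |Δx| = |4 − -8| = 12 m
5–11 s: |Δx| = |-7 − 4| = 11 m
Total path = 35 m; average speed = 35/11 = 35/11 m/s.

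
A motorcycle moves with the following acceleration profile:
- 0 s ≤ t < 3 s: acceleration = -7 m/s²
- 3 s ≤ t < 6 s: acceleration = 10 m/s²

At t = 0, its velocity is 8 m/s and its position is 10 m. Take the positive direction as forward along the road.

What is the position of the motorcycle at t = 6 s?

8.5 m

On each constant-a segment, Δv = aΔt and Δx = v₀Δt + ½aΔt²; chain segment to segment.
0–3 s: v starts 8 m/s; Δx = 8·3 + ½·-7·3² = -7.5 m; v ends -13 m/s.
3–6 s: v starts -13 m/s; Δx = -13·3 + ½·10·3² = 6 m; v ends 17 m/s.
x(6) = 10 + Σ Δx = 8.5 m.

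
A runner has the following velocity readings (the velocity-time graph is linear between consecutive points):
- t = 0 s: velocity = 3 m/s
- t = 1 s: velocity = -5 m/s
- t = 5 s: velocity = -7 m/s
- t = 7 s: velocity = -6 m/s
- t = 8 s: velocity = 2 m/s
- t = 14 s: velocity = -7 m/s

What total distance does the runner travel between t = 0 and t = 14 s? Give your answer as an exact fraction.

1423/24 m

Total distance travelled is ∫|v| dt — sum the magnitudes of each area piece.
0–1 s: v = 0 at t = 0.375 s; triangle areas 0.5625 + 1.5625 = 2.125 m
1–5 s: |½(-5 + -7)(4)| = 24 m
5–7 s: |½(-7 + -6)(2)| = 13 m
7–8 s: v = 0 at t = 7.75 s; triangle areas 2.25 + 0.25 = 2.5 m
8–14 s: v = 0 at t = 28/3 s; triangle areas 4/3 + 49/3 = 53/3 m
Total distance = 1423/24 m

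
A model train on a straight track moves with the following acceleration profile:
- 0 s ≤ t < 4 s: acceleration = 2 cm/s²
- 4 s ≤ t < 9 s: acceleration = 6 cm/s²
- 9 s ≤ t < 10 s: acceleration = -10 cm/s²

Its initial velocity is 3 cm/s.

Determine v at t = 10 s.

Δv equals the area under the a-t graph; then v = v₀ + Δv.
0–4 s: 2 × 4 = 8 cm/s
4–9 s: 6 × 5 = 30 cm/s
9–10 s: -10 × 1 = -10 cm/s
Δv = 28 cm/s, so v(10) = 3 + (28) = 31 cm/s.

31 cm/s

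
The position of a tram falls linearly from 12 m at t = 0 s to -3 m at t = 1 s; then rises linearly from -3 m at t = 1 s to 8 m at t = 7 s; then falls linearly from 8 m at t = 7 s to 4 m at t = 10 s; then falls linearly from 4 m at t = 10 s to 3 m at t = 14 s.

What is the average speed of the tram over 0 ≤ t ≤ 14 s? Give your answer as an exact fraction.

31/14 m/s

Average speed = (total path length)/(elapsed time); on a piecewise-linear x-t graph the path length is Σ|Δx|.
0–1 s: |Δx| = |-3 − 12| = 15 m
1–7 s: |Δx| = |8 − -3| = 11 m
7–10 s: |Δx| = |4 − 8| = 4 m
10–14 s: |Δx| = |3 − 4| = 1 m
Total path = 31 m; average speed = 31/14 = 31/14 m/s.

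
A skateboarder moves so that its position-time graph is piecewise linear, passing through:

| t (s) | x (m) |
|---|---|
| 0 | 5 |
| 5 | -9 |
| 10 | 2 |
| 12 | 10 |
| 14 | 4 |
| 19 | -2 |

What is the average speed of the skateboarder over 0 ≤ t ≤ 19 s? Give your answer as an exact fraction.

45/19 m/s

Average speed = (total path length)/(elapsed time); on a piecewise-linear x-t graph the path length is Σ|Δx|.
0–5 s: |Δx| = |-9 − 5| = 14 m
5–10 s: |Δx| = |2 − -9| = 11 m
10–12 s: |Δx| = |10 − 2| = 8 m
12–14 s: |Δx| = |4 − 10| = 6 m
14–19 s: |Δx| = |-2 − 4| = 6 m
Total path = 45 m; average speed = 45/19 = 45/19 m/s.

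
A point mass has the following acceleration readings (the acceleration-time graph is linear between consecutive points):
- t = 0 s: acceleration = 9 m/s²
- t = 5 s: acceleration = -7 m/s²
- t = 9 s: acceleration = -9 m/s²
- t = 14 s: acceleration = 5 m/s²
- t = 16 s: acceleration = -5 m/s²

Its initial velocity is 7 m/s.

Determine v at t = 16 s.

-30 m/s

Δv equals the area under the a-t graph; then v = v₀ + Δv.
0–5 s: ½(9 + -7)(5) = 5 m/s
5–9 s: ½(-7 + -9)(4) = -32 m/s
9–14 s: ½(-9 + 5)(5) = -10 m/s
14–16 s: ½(5 + -5)(2) = 0 m/s
Δv = -37 m/s, so v(16) = 7 + (-37) = -30 m/s.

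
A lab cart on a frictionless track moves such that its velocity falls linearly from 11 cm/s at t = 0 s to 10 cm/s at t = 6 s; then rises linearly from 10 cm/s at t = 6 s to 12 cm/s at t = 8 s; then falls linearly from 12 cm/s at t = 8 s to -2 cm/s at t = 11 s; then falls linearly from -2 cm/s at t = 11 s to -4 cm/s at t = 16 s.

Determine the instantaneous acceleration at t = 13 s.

-0.4 cm/s²

Acceleration is the slope of the v-t graph on 11–16 s: (-4 − -2)/(16 − 11) = -0.4 cm/s².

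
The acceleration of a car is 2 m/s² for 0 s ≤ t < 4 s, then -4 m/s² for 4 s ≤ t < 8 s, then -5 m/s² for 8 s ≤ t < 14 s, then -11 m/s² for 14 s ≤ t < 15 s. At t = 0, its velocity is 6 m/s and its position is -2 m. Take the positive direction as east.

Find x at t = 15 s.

On each constant-a segment, Δv = aΔt and Δx = v₀Δt + ½aΔt²; chain segment to segment.
0–4 s: v starts 6 m/s; Δx = 6·4 + ½·2·4² = 40 m; v ends 14 m/s.
4–8 s: v starts 14 m/s; Δx = 14·4 + ½·-4·4² = 24 m; v ends -2 m/s.
8–14 s: v starts -2 m/s; Δx = -2·6 + ½·-5·6² = -102 m; v ends -32 m/s.
14–15 s: v starts -32 m/s; Δx = -32·1 + ½·-11·1² = -37.5 m; v ends -43 m/s.
x(15) = -2 + Σ Δx = -77.5 m.

-77.5 m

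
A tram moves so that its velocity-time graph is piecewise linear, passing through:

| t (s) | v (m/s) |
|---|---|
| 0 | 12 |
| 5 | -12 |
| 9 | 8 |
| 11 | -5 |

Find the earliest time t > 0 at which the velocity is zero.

t = 2.5 s

v changes sign on 0–5 s (from 12 to -12); the graph is linear there, so v = 0 at t = 0 + (-12)·(5 − 0)/(-12 − 12) = 2.5 s.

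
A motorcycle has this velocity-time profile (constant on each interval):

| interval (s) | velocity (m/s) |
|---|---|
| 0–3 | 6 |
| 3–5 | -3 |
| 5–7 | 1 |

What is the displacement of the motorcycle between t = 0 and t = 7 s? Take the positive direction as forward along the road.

Net displacement equals the area under the velocity-time graph (areas below the axis count negative).
0–3 s: 6 × 3 = 18 m
3–5 s: -3 × 2 = -6 m
5–7 s: 1 × 2 = 2 m
Net displacement = 14 m

14 m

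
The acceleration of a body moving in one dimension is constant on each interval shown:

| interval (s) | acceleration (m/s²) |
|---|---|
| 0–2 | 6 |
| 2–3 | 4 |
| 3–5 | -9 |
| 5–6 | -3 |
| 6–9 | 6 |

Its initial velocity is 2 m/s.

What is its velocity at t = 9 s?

15 m/s

Δv equals the area under the a-t graph; then v = v₀ + Δv.
0–2 s: 6 × 2 = 12 m/s
2–3 s: 4 × 1 = 4 m/s
3–5 s: -9 × 2 = -18 m/s
5–6 s: -3 × 1 = -3 m/s
6–9 s: 6 × 3 = 18 m/s
Δv = 13 m/s, so v(9) = 2 + (13) = 15 m/s.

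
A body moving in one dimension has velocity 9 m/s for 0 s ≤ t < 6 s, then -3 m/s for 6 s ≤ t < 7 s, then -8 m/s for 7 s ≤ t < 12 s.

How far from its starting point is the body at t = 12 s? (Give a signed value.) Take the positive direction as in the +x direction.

11 m

Net displacement equals the area under the velocity-time graph (areas below the axis count negative).
0–6 s: 9 × 6 = 54 m
6–7 s: -3 × 1 = -3 m
7–12 s: -8 × 5 = -40 m
Net displacement = 11 m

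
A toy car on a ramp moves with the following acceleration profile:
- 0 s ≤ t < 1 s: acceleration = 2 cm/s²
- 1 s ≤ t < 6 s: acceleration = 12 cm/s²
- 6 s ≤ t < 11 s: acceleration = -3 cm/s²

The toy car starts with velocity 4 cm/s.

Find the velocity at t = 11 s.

Δv equals the area under the a-t graph; then v = v₀ + Δv.
0–1 s: 2 × 1 = 2 cm/s
1–6 s: 12 × 5 = 60 cm/s
6–11 s: -3 × 5 = -15 cm/s
Δv = 47 cm/s, so v(11) = 4 + (47) = 51 cm/s.

51 cm/s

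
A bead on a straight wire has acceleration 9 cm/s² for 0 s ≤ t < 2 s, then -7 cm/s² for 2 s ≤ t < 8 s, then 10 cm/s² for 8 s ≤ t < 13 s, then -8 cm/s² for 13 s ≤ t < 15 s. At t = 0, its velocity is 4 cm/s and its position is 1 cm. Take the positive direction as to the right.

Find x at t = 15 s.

On each constant-a segment, Δv = aΔt and Δx = v₀Δt + ½aΔt²; chain segment to segment.
0–2 s: v starts 4 cm/s; Δx = 4·2 + ½·9·2² = 26 cm; v ends 22 cm/s.
2–8 s: v starts 22 cm/s; Δx = 22·6 + ½·-7·6² = 6 cm; v ends -20 cm/s.
8–13 s: v starts -20 cm/s; Δx = -20·5 + ½·10·5² = 25 cm; v ends 30 cm/s.
13–15 s: v starts 30 cm/s; Δx = 30·2 + ½·-8·2² = 44 cm; v ends 14 cm/s.
x(15) = 1 + Σ Δx = 102 cm.

102 cm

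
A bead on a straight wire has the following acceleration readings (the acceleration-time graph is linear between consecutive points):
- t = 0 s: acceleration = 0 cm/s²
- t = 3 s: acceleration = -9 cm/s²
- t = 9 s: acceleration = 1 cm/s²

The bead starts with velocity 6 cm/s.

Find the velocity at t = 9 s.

-31.5 cm/s

Δv equals the area under the a-t graph; then v = v₀ + Δv.
0–3 s: ½(0 + -9)(3) = -13.5 cm/s
3–9 s: ½(-9 + 1)(6) = -24 cm/s
Δv = -37.5 cm/s, so v(9) = 6 + (-37.5) = -31.5 cm/s.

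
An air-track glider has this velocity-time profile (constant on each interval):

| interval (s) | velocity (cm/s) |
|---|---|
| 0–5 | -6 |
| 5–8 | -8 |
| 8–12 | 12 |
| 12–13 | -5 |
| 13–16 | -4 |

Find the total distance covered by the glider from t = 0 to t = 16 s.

119 cm

Total distance travelled is ∫|v| dt — sum the magnitudes of each area piece.
0–5 s: |-6| × 5 = 30 cm
5–8 s: |-8| × 3 = 24 cm
8–12 s: |12| × 4 = 48 cm
12–13 s: |-5| × 1 = 5 cm
13–16 s: |-4| × 3 = 12 cm
Total distance = 119 cm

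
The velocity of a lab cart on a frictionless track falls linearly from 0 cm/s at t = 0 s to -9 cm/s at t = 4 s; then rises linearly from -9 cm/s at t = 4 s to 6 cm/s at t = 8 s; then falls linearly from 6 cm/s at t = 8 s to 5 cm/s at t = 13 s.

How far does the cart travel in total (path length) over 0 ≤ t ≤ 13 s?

61.1 cm

Distance (not displacement) is the total path length: add the absolute areas under v-t.
0–4 s: |½(0 + -9)(4)| = 18 cm
4–8 s: v = 0 at t = 6.4 s; triangle areas 10.8 + 4.8 = 15.6 cm
8–13 s: |½(6 + 5)(5)| = 27.5 cm
Total distance = 61.1 cm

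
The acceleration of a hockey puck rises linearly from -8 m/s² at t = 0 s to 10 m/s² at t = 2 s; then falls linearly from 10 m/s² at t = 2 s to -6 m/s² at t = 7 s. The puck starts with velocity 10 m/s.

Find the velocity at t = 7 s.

22 m/s

Δv equals the area under the a-t graph; then v = v₀ + Δv.
0–2 s: ½(-8 + 10)(2) = 2 m/s
2–7 s: ½(10 + -6)(5) = 10 m/s
Δv = 12 m/s, so v(7) = 10 + (12) = 22 m/s.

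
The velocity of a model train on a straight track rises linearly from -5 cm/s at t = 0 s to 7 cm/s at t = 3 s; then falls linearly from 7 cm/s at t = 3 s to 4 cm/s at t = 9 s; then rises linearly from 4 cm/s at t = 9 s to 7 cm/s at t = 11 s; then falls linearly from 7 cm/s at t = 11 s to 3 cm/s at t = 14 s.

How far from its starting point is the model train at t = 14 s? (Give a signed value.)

62 cm

Displacement is the signed area under the v-t curve.
0–3 s: ½(-5 + 7)(3) = 3 cm
3–9 s: ½(7 + 4)(6) = 33 cm
9–11 s: ½(4 + 7)(2) = 11 cm
11–14 s: ½(7 + 3)(3) = 15 cm
Net displacement = 62 cm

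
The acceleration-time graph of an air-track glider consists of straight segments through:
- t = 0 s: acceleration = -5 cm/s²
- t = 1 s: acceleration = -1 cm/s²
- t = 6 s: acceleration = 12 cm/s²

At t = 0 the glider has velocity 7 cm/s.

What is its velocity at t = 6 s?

31.5 cm/s

Δv equals the area under the a-t graph; then v = v₀ + Δv.
0–1 s: ½(-5 + -1)(1) = -3 cm/s
1–6 s: ½(-1 + 12)(5) = 27.5 cm/s
Δv = 24.5 cm/s, so v(6) = 7 + (24.5) = 31.5 cm/s.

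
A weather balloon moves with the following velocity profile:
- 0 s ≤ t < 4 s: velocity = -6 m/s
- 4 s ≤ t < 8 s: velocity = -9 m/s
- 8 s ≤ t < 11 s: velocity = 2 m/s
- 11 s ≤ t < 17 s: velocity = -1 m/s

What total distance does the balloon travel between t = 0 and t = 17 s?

Total distance travelled is ∫|v| dt — sum the magnitudes of each area piece.
0–4 s: |-6| × 4 = 24 m
4–8 s: |-9| × 4 = 36 m
8–11 s: |2| × 3 = 6 m
11–17 s: |-1| × 6 = 6 m
Total distance = 72 m

72 m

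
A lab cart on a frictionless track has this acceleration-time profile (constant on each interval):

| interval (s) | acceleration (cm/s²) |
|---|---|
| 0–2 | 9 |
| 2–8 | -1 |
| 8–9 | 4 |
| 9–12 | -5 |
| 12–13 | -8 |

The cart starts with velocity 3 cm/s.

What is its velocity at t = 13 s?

Δv equals the area under the a-t graph; then v = v₀ + Δv.
0–2 s: 9 × 2 = 18 cm/s
2–8 s: -1 × 6 = -6 cm/s
8–9 s: 4 × 1 = 4 cm/s
9–12 s: -5 × 3 = -15 cm/s
12–13 s: -8 × 1 = -8 cm/s
Δv = -7 cm/s, so v(13) = 3 + (-7) = -4 cm/s.

-4 cm/s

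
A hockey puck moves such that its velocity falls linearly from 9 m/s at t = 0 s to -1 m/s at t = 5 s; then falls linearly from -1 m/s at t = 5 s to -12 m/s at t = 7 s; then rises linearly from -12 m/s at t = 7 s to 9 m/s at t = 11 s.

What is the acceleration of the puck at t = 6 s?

-5.5 m/s²

Acceleration is the slope of the v-t graph on 5–7 s: (-12 − -1)/(7 − 5) = -5.5 m/s².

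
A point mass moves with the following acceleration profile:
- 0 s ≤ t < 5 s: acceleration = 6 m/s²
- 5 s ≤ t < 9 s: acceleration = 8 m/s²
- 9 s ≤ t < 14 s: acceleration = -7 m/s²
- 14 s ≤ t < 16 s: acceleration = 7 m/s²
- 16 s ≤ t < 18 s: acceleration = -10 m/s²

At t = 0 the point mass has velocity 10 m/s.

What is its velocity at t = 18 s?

Δv equals the area under the a-t graph; then v = v₀ + Δv.
0–5 s: 6 × 5 = 30 m/s
5–9 s: 8 × 4 = 32 m/s
9–14 s: -7 × 5 = -35 m/s
14–16 s: 7 × 2 = 14 m/s
16–18 s: -10 × 2 = -20 m/s
Δv = 21 m/s, so v(18) = 10 + (21) = 31 m/s.

31 m/s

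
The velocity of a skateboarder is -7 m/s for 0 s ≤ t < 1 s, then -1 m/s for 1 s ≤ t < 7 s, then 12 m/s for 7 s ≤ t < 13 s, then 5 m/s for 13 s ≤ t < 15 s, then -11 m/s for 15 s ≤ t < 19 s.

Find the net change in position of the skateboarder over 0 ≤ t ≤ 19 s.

Net displacement equals the area under the velocity-time graph (areas below the axis count negative).
0–1 s: -7 × 1 = -7 m
1–7 s: -1 × 6 = -6 m
7–13 s: 12 × 6 = 72 m
13–15 s: 5 × 2 = 10 m
15–19 s: -11 × 4 = -44 m
Net displacement = 25 m

25 m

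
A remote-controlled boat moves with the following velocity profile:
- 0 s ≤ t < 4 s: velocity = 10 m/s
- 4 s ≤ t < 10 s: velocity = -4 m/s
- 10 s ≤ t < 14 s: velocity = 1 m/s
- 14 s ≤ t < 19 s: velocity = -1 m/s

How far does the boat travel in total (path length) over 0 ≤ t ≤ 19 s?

73 m

Distance (not displacement) is the total path length: add the absolute areas under v-t.
0–4 s: |10| × 4 = 40 m
4–10 s: |-4| × 6 = 24 m
10–14 s: |1| × 4 = 4 m
14–19 s: |-1| × 5 = 5 m
Total distance = 73 m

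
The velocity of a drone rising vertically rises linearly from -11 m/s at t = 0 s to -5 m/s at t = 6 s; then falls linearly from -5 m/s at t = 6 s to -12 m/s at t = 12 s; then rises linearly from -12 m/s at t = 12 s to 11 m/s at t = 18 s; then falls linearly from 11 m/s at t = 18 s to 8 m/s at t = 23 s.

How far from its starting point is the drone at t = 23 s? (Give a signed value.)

Net displacement equals the area under the velocity-time graph (areas below the axis count negative).
0–6 s: ½(-11 + -5)(6) = -48 m
6–12 s: ½(-5 + -12)(6) = -51 m
12–18 s: ½(-12 + 11)(6) = -3 m
18–23 s: ½(11 + 8)(5) = 47.5 m
Net displacement = -54.5 m

-54.5 m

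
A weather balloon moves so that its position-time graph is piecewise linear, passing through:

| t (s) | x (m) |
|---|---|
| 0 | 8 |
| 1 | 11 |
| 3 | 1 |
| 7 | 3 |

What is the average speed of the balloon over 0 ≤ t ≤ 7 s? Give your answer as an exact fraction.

15/7 m/s

Average speed = (total path length)/(elapsed time); on a piecewise-linear x-t graph the path length is Σ|Δx|.
0–1 s: |Δx| = |11 − 8| = 3 m
1–3 s: |Δx| = |1 − 11| = 10 m
3–7 s: |Δx| = |3 − 1| = 2 m
Total path = 15 m; average speed = 15/7 = 15/7 m/s.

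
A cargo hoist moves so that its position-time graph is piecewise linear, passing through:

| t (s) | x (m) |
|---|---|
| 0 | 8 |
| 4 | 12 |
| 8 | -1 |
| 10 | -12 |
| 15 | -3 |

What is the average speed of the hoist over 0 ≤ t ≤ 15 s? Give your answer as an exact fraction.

Average speed = (total path length)/(elapsed time); on a piecewise-linear x-t graph the path length is Σ|Δx|.
0–4 s: |Δx| = |12 − 8| = 4 m
4–8 s: |Δx| = |-1 − 12| = 13 m
8–10 s: |Δx| = |-12 − -1| = 11 m
10–15 s: |Δx| = |-3 − -12| = 9 m
Total path = 37 m; average speed = 37/15 = 37/15 m/s.

37/15 m/s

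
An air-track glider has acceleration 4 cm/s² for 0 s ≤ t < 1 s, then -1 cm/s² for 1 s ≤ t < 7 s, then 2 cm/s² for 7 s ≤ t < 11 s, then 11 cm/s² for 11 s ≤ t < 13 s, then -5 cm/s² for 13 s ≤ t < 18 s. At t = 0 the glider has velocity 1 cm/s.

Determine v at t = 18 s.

Δv equals the area under the a-t graph; then v = v₀ + Δv.
0–1 s: 4 × 1 = 4 cm/s
1–7 s: -1 × 6 = -6 cm/s
7–11 s: 2 × 4 = 8 cm/s
11–13 s: 11 × 2 = 22 cm/s
13–18 s: -5 × 5 = -25 cm/s
Δv = 3 cm/s, so v(18) = 1 + (3) = 4 cm/s.

4 cm/s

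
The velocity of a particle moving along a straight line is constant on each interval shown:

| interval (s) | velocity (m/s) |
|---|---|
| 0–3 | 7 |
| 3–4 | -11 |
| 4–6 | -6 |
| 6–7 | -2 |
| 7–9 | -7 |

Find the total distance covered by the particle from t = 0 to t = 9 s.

Total distance travelled is ∫|v| dt — sum the magnitudes of each area piece.
0–3 s: |7| × 3 = 21 m
3–4 s: |-11| × 1 = 11 m
4–6 s: |-6| × 2 = 12 m
6–7 s: |-2| × 1 = 2 m
7–9 s: |-7| × 2 = 14 m
Total distance = 60 m

60 m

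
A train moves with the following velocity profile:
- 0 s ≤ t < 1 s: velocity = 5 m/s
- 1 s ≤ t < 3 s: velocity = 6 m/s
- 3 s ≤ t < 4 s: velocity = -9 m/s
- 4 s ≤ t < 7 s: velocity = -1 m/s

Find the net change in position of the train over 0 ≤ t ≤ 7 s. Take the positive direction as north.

Net displacement equals the area under the velocity-time graph (areas below the axis count negative).
0–1 s: 5 × 1 = 5 m
1–3 s: 6 × 2 = 12 m
3–4 s: -9 × 1 = -9 m
4–7 s: -1 × 3 = -3 m
Net displacement = 5 m

5 m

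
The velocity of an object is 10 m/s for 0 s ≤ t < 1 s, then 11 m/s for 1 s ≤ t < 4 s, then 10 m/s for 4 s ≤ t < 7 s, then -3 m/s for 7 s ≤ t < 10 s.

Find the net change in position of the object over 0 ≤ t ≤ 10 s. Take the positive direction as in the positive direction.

Net displacement equals the area under the velocity-time graph (areas below the axis count negative).
0–1 s: 10 × 1 = 10 m
1–4 s: 11 × 3 = 33 m
4–7 s: 10 × 3 = 30 m
7–10 s: -3 × 3 = -9 m
Net displacement = 64 m

64 m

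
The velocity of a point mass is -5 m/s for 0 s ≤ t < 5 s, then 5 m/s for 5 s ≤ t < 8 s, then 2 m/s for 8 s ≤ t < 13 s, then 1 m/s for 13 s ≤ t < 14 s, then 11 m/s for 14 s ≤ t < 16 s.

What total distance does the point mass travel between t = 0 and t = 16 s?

73 m

Distance (not displacement) is the total path length: add the absolute areas under v-t.
0–5 s: |-5| × 5 = 25 m
5–8 s: |5| × 3 = 15 m
8–13 s: |2| × 5 = 10 m
13–14 s: |1| × 1 = 1 m
14–16 s: |11| × 2 = 22 m
Total distance = 73 m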